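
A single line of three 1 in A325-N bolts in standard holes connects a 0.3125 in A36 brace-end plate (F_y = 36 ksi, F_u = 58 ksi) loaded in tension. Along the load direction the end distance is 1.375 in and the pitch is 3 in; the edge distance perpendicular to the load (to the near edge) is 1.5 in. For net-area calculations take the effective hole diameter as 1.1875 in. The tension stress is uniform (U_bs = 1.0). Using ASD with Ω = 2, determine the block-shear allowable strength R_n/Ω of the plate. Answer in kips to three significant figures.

32.2 kips

Shear plane L_v = 1.375 + 2·3 = 7.375 in; A_gv = 7.375 × 0.3125 = 2.305 in².
A_nv = (7.375 − 2.5·1.1875) × 0.3125 = 1.377 in².
A_nt = (1.5 − 0.5·1.1875) × 0.3125 = 0.2832 in².
0.6 F_u A_nv = 47.92 kips; 0.6 F_y A_gv = 49.78 kips → shear rupture governs the shear term.
R_n = 47.92 + 1.0 × 58 × 0.2832 = 64.34 kips.
Allowable strength R_n/Ω = 64.34 / 2 = 32.2 kips.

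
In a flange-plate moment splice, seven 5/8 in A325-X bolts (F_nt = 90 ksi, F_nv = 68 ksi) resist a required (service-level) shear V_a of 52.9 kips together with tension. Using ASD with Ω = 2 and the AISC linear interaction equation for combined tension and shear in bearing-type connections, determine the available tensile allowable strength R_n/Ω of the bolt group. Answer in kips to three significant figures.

A_b = π·0.625²/4 = 0.3068 in²; f_rv = 52.9 / (7 × 0.3068) = 24.63 ksi.
F'_nt = 1.3 F_nt − (Ω F_nt / F_nv) f_rv = 1.3·90 − (2·90/68)·24.63 = 51.8 ksi, capped at F_nt → F'_nt = 51.8 ksi.
R_n = F'_nt · A_b · n = 51.8 × 0.3068 × 7 = 111.2 kips.
Allowable strength R_n/Ω = 111.2 / 2 = 55.6 kips.

55.6 kips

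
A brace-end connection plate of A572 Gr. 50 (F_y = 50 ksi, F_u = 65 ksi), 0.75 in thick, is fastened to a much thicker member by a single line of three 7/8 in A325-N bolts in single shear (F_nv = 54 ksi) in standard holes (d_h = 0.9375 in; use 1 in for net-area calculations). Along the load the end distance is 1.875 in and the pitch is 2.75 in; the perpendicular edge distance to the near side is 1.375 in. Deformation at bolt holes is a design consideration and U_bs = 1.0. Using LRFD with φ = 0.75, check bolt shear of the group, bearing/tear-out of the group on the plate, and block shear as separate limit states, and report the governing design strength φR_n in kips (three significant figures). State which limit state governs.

Bolt shear: A_b = π·0.875²/4 = 0.6013 in²; R_n = 54 × 0.6013 × 3 × 1 = 97.41 kips → 0.75 × 97.41 = 73.1 kips.
Bearing: edge l_c = 1.406, r_n = 82.27 kips; interior l_c = 1.812, r_n = 102.4 kips; R_n = 82.27 + 2·102.4 = 287 kips → 215 kips.
Block shear: A_gv = 5.531, A_nv = 3.656, A_nt = 0.6562 in²; R_n = min(0.6F_uA_nv, 0.6F_yA_gv) + U_bs·F_u·A_nt = 185.2 kips → 139 kips.
Bolt shear governs: 73.1 kips.

73.1 kips (bolt shear governs)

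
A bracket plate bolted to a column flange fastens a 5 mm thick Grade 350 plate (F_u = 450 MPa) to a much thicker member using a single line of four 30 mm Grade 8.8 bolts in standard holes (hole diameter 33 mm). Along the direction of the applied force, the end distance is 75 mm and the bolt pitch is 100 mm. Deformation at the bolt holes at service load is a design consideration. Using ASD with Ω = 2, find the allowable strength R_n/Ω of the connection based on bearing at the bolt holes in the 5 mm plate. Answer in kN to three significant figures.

322 kN

Per bolt r_n = 1.2 l_c t F_u ≤ 2.4 d t F_u; upper limit = 2.4 × 30 × 5 × 450 / 1000 = 162 kN.
Edge bolt: l_c = 75 − 33/2 = 58.5 mm → 1.2 × 58.5 × 5 × 450 / 1000 = 158 → r_n = 158 kN.
Interior bolts: l_c = 100 − 33 = 67 mm → 1.2 × 67 × 5 × 450 / 1000 = 180.9 → r_n = 162 kN.
R_n = 1 × 158 + 3 × 162 = 644 kN.
Allowable strength R_n/Ω = 644 / 2 = 322 kN.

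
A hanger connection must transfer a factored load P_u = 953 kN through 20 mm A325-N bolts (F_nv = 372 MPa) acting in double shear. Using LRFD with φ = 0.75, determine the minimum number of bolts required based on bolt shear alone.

6 bolts

A_b = π·20²/4 = 314.2 mm².
Per-bolt design strength φR_n = 0.75 × 372 × 314.2 × 2 / 1000 = 175.3 kN.
n ≥ 953 / 175.3 = 5.436 → use 6 bolts.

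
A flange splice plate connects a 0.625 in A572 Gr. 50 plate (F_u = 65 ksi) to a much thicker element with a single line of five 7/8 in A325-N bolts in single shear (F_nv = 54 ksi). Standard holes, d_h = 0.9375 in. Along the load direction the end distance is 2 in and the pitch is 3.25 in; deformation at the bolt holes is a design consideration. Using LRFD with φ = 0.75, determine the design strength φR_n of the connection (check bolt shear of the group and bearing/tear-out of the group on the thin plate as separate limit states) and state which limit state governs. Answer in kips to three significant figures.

Bolt shear: A_b = π·0.875²/4 = 0.6013 in²; R_n = 54 × 0.6013 × 5 × 1 = 162.4 kips → 0.75 × 162.4 = 122 kips.
Bearing (1.2 l_c t F_u ≤ 2.4 d t F_u): upper limit = 2.4·0.875·0.625·65 = 85.31 kips.
  Edge l_c = 2 − 0.9375/2 = 1.531 → r_n = 74.65 kips; interior l_c = 3.25 − 0.9375 = 2.312 → r_n = 85.31 kips.
  R_n,bearing = 1·74.65 + 4·85.31 = 415.9 kips → 0.75 × 415.9 = 312 kips.
Bolt shear governs: 122 kips.

122 kips (bolt shear governs)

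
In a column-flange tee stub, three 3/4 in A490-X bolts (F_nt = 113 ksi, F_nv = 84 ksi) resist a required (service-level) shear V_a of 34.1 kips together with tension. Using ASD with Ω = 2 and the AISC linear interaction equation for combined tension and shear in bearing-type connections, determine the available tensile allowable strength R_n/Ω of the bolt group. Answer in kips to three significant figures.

A_b = π·0.75²/4 = 0.4418 in²; f_rv = 34.1 / (3 × 0.4418) = 25.73 ksi.
F'_nt = 1.3 F_nt − (Ω F_nt / F_nv) f_rv = 1.3·113 − (2·113/84)·25.73 = 77.68 ksi, capped at F_nt → F'_nt = 77.68 ksi.
R_n = F'_nt · A_b · n = 77.68 × 0.4418 × 3 = 103 kips.
Allowable strength R_n/Ω = 103 / 2 = 51.5 kips.

51.5 kips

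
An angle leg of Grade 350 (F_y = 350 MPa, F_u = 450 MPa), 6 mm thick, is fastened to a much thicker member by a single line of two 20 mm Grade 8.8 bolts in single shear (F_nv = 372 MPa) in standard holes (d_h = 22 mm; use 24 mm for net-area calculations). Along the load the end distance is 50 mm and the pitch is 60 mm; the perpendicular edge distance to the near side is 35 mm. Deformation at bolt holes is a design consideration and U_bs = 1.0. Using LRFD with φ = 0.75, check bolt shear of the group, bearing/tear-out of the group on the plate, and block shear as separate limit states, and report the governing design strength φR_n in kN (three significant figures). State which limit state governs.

136 kN (block shear governs)

Bolt shear: A_b = π·20²/4 = 314.2 mm²; R_n = 372 × 314.2 × 2 × 1 / 1000 = 233.7 kN → 0.75 × 233.7 = 175 kN.
Bearing: edge l_c = 39, r_n = 126.4 kN; interior l_c = 38, r_n = 123.1 kN; R_n = 126.4 + 1·123.1 = 249.5 kN → 187 kN.
Block shear: A_gv = 660, A_nv = 444, A_nt = 138 mm²; R_n = min(0.6F_uA_nv, 0.6F_yA_gv) + U_bs·F_u·A_nt = 182 kN → 136 kN.
Block shear governs: 136 kN.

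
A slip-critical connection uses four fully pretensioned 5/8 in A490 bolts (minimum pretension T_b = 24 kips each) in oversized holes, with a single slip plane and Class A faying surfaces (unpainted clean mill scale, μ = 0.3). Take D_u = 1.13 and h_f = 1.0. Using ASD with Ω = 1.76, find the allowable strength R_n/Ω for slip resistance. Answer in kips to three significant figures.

18.5 kips

R_n = μ · D_u · h_f · T_b · n_s · n_b = 0.3 × 1.13 × 1.0 × 24 × 1 × 4 = 32.54 kips.
Allowable strength R_n/Ω = 32.54 / 1.76 = 18.5 kips.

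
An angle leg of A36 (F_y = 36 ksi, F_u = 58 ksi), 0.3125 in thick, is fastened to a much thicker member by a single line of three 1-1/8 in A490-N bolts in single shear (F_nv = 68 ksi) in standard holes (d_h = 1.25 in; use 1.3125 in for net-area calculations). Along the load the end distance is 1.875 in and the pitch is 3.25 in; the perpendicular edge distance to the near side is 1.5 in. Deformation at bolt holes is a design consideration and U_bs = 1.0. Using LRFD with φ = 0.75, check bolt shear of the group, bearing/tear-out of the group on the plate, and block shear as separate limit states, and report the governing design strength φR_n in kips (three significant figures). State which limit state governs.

Bolt shear: A_b = π·1.125²/4 = 0.994 in²; R_n = 68 × 0.994 × 3 × 1 = 202.8 kips → 0.75 × 202.8 = 152 kips.
Bearing: edge l_c = 1.25, r_n = 27.19 kips; interior l_c = 2, r_n = 43.5 kips; R_n = 27.19 + 2·43.5 = 114.2 kips → 85.6 kips.
Block shear: A_gv = 2.617, A_nv = 1.592, A_nt = 0.2637 in²; R_n = min(0.6F_uA_nv, 0.6F_yA_gv) + U_bs·F_u·A_nt = 70.69 kips → 53 kips.
Block shear governs: 53 kips.

53 kips (block shear governs)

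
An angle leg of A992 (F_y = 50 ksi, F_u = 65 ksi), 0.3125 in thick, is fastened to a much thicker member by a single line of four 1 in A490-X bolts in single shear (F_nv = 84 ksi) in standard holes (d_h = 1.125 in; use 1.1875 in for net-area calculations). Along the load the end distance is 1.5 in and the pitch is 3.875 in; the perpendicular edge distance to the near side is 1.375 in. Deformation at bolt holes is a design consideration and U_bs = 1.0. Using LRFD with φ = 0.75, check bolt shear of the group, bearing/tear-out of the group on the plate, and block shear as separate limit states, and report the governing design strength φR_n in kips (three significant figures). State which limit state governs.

93.9 kips (block shear governs)

Bolt shear: A_b = π·1²/4 = 0.7854 in²; R_n = 84 × 0.7854 × 4 × 1 = 263.9 kips → 0.75 × 263.9 = 198 kips.
Bearing: edge l_c = 0.9375, r_n = 22.85 kips; interior l_c = 2.75, r_n = 48.75 kips; R_n = 22.85 + 3·48.75 = 169.1 kips → 127 kips.
Block shear: A_gv = 4.102, A_nv = 2.803, A_nt = 0.2441 in²; R_n = min(0.6F_uA_nv, 0.6F_yA_gv) + U_bs·F_u·A_nt = 125.2 kips → 93.9 kips.
Block shear governs: 93.9 kips.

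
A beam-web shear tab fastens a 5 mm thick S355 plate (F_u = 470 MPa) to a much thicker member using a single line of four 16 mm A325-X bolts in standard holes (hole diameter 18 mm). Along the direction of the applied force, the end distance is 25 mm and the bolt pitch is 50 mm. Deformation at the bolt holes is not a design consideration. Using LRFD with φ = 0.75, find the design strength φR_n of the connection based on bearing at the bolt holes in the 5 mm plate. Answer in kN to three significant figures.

Per bolt r_n = 1.5 l_c t F_u ≤ 3.0 d t F_u; upper limit = 3.0 × 16 × 5 × 470 / 1000 = 112.8 kN.
Edge bolt: l_c = 25 − 18/2 = 16 mm → 1.5 × 16 × 5 × 470 / 1000 = 56.4 → r_n = 56.4 kN.
Interior bolts: l_c = 50 − 18 = 32 mm → 1.5 × 32 × 5 × 470 / 1000 = 112.8 → r_n = 112.8 kN.
R_n = 1 × 56.4 + 3 × 112.8 = 394.8 kN.
Design strength φR_n = 0.75 × 394.8 = 296 kN.

296 kN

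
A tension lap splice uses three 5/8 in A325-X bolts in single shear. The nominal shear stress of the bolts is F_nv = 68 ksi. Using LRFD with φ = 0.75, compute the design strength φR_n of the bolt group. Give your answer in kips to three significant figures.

A_b = π × 0.625² / 4 = 0.3068 in².
R_n = F_nv · A_b · n · n_s = 68 × 0.3068 × 3 × 1 = 62.59 kips.
Design strength φR_n = 0.75 × 62.59 = 46.9 kips.

46.9 kips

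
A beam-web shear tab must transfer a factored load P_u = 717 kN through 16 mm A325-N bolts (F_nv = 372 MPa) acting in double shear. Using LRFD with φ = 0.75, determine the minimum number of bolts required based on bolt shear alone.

7 bolts

A_b = π·16²/4 = 201.1 mm².
Per-bolt design strength φR_n = 0.75 × 372 × 201.1 × 2 / 1000 = 112.2 kN.
n ≥ 717 / 112.2 = 6.391 → use 7 bolts.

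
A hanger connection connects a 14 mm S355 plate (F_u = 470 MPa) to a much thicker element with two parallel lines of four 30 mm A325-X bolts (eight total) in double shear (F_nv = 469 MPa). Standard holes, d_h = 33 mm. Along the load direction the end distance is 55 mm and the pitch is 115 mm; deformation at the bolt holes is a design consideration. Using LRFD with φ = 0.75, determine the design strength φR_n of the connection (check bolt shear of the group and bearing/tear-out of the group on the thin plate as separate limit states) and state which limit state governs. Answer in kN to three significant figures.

2590 kN (bearing governs)

Bolt shear: A_b = π·30²/4 = 706.9 mm²; R_n = 469 × 706.9 × 8 × 2 / 1000 = 5304 kN → 0.75 × 5304 = 3980 kN.
Bearing (1.2 l_c t F_u ≤ 2.4 d t F_u): upper limit = 2.4·30·14·470 / 1000 = 473.8 kN.
  Edge l_c = 55 − 33/2 = 38.5 → r_n = 304 kN; interior l_c = 115 − 33 = 82 → r_n = 473.8 kN.
  R_n,bearing = 2·304 + 6·473.8 = 3451 kN → 0.75 × 3451 = 2590 kN.
Bearing governs: 2590 kN.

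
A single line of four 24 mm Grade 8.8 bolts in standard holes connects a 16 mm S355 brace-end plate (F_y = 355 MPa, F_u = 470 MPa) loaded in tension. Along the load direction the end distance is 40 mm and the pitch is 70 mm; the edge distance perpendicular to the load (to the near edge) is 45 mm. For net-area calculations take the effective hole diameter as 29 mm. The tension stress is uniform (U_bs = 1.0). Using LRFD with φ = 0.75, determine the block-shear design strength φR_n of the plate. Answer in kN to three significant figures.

675 kN

Shear plane L_v = 40 + 3·70 = 250 mm; A_gv = 250 × 16 = 4000 mm².
A_nv = (250 − 3.5·29) × 16 = 2376 mm².
A_nt = (45 − 0.5·29) × 16 = 488 mm².
0.6 F_u A_nv = 670 kN; 0.6 F_y A_gv = 852 kN → shear rupture governs the shear term.
R_n = 670 + 1.0 × 470 × 488 / 1000 = 899.4 kN.
Design strength φR_n = 0.75 × 899.4 = 675 kN.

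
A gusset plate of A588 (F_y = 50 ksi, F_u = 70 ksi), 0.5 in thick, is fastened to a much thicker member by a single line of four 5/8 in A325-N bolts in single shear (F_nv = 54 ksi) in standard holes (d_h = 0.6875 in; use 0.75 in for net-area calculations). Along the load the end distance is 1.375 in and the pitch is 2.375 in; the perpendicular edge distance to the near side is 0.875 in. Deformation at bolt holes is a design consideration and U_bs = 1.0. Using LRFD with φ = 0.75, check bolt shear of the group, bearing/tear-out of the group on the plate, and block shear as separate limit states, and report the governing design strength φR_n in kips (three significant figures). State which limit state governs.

49.7 kips (bolt shear governs)

Bolt shear: A_b = π·0.625²/4 = 0.3068 in²; R_n = 54 × 0.3068 × 4 × 1 = 66.27 kips → 0.75 × 66.27 = 49.7 kips.
Bearing: edge l_c = 1.031, r_n = 43.31 kips; interior l_c = 1.688, r_n = 52.5 kips; R_n = 43.31 + 3·52.5 = 200.8 kips → 151 kips.
Block shear: A_gv = 4.25, A_nv = 2.938, A_nt = 0.25 in²; R_n = min(0.6F_uA_nv, 0.6F_yA_gv) + U_bs·F_u·A_nt = 140.9 kips → 106 kips.
Bolt shear governs: 49.7 kips.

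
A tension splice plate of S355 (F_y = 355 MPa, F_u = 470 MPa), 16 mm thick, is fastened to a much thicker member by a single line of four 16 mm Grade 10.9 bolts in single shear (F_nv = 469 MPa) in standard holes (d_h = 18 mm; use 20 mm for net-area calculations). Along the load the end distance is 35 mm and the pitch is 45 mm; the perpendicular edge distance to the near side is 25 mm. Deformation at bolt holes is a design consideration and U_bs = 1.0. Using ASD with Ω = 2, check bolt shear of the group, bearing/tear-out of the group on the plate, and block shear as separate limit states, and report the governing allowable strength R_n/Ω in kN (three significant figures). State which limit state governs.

189 kN (bolt shear governs)

Bolt shear: A_b = π·16²/4 = 201.1 mm²; R_n = 469 × 201.1 × 4 × 1 / 1000 = 377.2 kN → 377.2 / 2 = 189 kN.
Bearing: edge l_c = 26, r_n = 234.6 kN; interior l_c = 27, r_n = 243.6 kN; R_n = 234.6 + 3·243.6 = 965.6 kN → 483 kN.
Block shear: A_gv = 2720, A_nv = 1600, A_nt = 240 mm²; R_n = min(0.6F_uA_nv, 0.6F_yA_gv) + U_bs·F_u·A_nt = 564 kN → 282 kN.
Bolt shear governs: 189 kN.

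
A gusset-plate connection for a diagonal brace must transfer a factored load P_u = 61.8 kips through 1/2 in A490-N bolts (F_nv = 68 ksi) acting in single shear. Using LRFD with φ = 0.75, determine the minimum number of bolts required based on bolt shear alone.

A_b = π·0.5²/4 = 0.1963 in².
Per-bolt design strength φR_n = 0.75 × 68 × 0.1963 × 1 = 10.01 kips.
n ≥ 61.8 / 10.01 = 6.171 → use 7 bolts.

7 bolts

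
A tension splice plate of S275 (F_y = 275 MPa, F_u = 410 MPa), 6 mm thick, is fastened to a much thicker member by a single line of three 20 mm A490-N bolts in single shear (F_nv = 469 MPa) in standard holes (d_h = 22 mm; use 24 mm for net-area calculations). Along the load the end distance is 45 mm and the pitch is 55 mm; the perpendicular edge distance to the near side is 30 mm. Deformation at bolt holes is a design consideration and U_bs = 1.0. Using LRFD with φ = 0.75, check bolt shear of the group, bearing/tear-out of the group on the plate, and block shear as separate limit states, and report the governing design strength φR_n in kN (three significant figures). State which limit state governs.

Bolt shear: A_b = π·20²/4 = 314.2 mm²; R_n = 469 × 314.2 × 3 × 1 / 1000 = 442 kN → 0.75 × 442 = 332 kN.
Bearing: edge l_c = 34, r_n = 100.4 kN; interior l_c = 33, r_n = 97.42 kN; R_n = 100.4 + 2·97.42 = 295.2 kN → 221 kN.
Block shear: A_gv = 930, A_nv = 570, A_nt = 108 mm²; R_n = min(0.6F_uA_nv, 0.6F_yA_gv) + U_bs·F_u·A_nt = 184.5 kN → 138 kN.
Block shear governs: 138 kN.

138 kN (block shear governs)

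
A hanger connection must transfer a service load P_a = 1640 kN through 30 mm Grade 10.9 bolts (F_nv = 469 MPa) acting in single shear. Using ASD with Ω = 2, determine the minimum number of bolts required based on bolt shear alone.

10 bolts

A_b = π·30²/4 = 706.9 mm².
Per-bolt allowable strength R_n/Ω = 469 × 706.9 × 1 / 1000 / 2 = 165.8 kN.
n ≥ 1640 / 165.8 = 9.894 → use 10 bolts.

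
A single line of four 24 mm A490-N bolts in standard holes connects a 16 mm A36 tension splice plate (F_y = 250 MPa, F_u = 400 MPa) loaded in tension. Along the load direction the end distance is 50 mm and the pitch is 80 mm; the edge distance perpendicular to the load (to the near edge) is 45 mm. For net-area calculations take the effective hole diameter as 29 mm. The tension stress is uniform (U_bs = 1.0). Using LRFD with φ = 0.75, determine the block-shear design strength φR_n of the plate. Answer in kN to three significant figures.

Shear plane L_v = 50 + 3·80 = 290 mm; A_gv = 290 × 16 = 4640 mm².
A_nv = (290 − 3.5·29) × 16 = 3016 mm².
A_nt = (45 − 0.5·29) × 16 = 488 mm².
0.6 F_u A_nv = 723.8 kN; 0.6 F_y A_gv = 696 kN → shear yielding governs the shear term.
R_n = 696 + 1.0 × 400 × 488 / 1000 = 891.2 kN.
Design strength φR_n = 0.75 × 891.2 = 668 kN.

668 kN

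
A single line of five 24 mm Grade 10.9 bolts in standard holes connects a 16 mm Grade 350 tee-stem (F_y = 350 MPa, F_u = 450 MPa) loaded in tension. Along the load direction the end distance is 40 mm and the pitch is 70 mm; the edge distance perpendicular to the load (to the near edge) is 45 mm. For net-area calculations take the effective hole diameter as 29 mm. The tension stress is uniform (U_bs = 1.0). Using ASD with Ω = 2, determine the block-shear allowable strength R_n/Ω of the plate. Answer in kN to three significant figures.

519 kN

Shear plane L_v = 40 + 4·70 = 320 mm; A_gv = 320 × 16 = 5120 mm².
A_nv = (320 − 4.5·29) × 16 = 3032 mm².
A_nt = (45 − 0.5·29) × 16 = 488 mm².
0.6 F_u A_nv = 818.6 kN; 0.6 F_y A_gv = 1075 kN → shear rupture governs the shear term.
R_n = 818.6 + 1.0 × 450 × 488 / 1000 = 1038 kN.
Allowable strength R_n/Ω = 1038 / 2 = 519 kN.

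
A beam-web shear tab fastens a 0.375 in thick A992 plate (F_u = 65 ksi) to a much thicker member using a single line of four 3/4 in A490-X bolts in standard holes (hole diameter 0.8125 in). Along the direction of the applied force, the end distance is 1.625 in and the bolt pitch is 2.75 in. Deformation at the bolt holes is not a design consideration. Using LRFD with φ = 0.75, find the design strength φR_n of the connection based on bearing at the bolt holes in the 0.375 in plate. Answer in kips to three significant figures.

157 kips

Per bolt r_n = 1.5 l_c t F_u ≤ 3.0 d t F_u; upper limit = 3.0 × 0.75 × 0.375 × 65 = 54.84 kips.
Edge bolt: l_c = 1.625 − 0.8125/2 = 1.219 in → 1.5 × 1.219 × 0.375 × 65 = 44.56 → r_n = 44.56 kips.
Interior bolts: l_c = 2.75 − 0.8125 = 1.938 in → 1.5 × 1.938 × 0.375 × 65 = 70.84 → r_n = 54.84 kips.
R_n = 1 × 44.56 + 3 × 54.84 = 209.1 kips.
Design strength φR_n = 0.75 × 209.1 = 157 kips.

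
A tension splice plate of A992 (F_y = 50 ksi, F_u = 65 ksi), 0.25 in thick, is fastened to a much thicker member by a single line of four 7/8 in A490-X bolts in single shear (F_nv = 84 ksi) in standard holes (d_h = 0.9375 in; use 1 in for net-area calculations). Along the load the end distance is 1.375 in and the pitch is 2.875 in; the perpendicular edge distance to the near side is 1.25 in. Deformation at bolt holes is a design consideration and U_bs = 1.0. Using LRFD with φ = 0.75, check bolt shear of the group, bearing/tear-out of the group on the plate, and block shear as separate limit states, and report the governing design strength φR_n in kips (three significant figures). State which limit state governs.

Bolt shear: A_b = π·0.875²/4 = 0.6013 in²; R_n = 84 × 0.6013 × 4 × 1 = 202 kips → 0.75 × 202 = 152 kips.
Bearing: edge l_c = 0.9062, r_n = 17.67 kips; interior l_c = 1.938, r_n = 34.12 kips; R_n = 17.67 + 3·34.12 = 120 kips → 90 kips.
Block shear: A_gv = 2.5, A_nv = 1.625, A_nt = 0.1875 in²; R_n = min(0.6F_uA_nv, 0.6F_yA_gv) + U_bs·F_u·A_nt = 75.56 kips → 56.7 kips.
Block shear governs: 56.7 kips.

56.7 kips (block shear governs)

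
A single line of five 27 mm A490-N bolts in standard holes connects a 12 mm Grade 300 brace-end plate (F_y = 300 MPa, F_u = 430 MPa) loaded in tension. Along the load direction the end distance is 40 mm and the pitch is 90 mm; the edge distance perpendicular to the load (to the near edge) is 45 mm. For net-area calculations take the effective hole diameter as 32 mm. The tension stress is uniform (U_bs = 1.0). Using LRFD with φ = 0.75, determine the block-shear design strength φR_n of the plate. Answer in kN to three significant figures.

Shear plane L_v = 40 + 4·90 = 400 mm; A_gv = 400 × 12 = 4800 mm².
A_nv = (400 − 4.5·32) × 12 = 3072 mm².
A_nt = (45 − 0.5·32) × 12 = 348 mm².
0.6 F_u A_nv = 792.6 kN; 0.6 F_y A_gv = 864 kN → shear rupture governs the shear term.
R_n = 792.6 + 1.0 × 430 × 348 / 1000 = 942.2 kN.
Design strength φR_n = 0.75 × 942.2 = 707 kN.

707 kN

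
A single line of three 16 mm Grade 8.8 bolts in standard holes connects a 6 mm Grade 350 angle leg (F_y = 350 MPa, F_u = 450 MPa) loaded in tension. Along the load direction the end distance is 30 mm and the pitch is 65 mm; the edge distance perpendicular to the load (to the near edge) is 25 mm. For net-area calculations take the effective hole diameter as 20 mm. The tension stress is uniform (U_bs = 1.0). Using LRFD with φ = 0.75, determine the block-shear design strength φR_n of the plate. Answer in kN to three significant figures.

Shear plane L_v = 30 + 2·65 = 160 mm; A_gv = 160 × 6 = 960 mm².
A_nv = (160 − 2.5·20) × 6 = 660 mm².
A_nt = (25 − 0.5·20) × 6 = 90 mm².
0.6 F_u A_nv = 178.2 kN; 0.6 F_y A_gv = 201.6 kN → shear rupture governs the shear term.
R_n = 178.2 + 1.0 × 450 × 90 / 1000 = 218.7 kN.
Design strength φR_n = 0.75 × 218.7 = 164 kN.

164 kN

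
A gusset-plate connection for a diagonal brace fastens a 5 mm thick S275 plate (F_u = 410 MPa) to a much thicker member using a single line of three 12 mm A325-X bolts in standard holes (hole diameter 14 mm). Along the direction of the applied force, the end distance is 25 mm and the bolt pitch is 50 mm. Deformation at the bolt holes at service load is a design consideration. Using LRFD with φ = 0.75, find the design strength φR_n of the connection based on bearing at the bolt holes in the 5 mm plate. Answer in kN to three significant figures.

122 kN

Per bolt r_n = 1.2 l_c t F_u ≤ 2.4 d t F_u; upper limit = 2.4 × 12 × 5 × 410 / 1000 = 59.04 kN.
Edge bolt: l_c = 25 − 14/2 = 18 mm → 1.2 × 18 × 5 × 410 / 1000 = 44.28 → r_n = 44.28 kN.
Interior bolts: l_c = 50 − 14 = 36 mm → 1.2 × 36 × 5 × 410 / 1000 = 88.56 → r_n = 59.04 kN.
R_n = 1 × 44.28 + 2 × 59.04 = 162.4 kN.
Design strength φR_n = 0.75 × 162.4 = 122 kN.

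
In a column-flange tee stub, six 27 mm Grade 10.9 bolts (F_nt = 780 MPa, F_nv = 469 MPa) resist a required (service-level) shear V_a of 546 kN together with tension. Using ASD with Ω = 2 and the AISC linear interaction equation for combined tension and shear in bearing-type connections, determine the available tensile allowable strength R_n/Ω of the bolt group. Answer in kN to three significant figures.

A_b = π·27²/4 = 572.6 mm²; f_rv = 546 × 1000 / (6 × 572.6) = 158.9 MPa.
F'_nt = 1.3 F_nt − (Ω F_nt / F_nv) f_rv = 1.3·780 − (2·780/469)·158.9 = 485.3 MPa, capped at F_nt → F'_nt = 485.3 MPa.
R_n = F'_nt · A_b · n = 485.3 × 572.6 × 6 / 1000 = 1667 kN.
Allowable strength R_n/Ω = 1667 / 2 = 834 kN.

834 kN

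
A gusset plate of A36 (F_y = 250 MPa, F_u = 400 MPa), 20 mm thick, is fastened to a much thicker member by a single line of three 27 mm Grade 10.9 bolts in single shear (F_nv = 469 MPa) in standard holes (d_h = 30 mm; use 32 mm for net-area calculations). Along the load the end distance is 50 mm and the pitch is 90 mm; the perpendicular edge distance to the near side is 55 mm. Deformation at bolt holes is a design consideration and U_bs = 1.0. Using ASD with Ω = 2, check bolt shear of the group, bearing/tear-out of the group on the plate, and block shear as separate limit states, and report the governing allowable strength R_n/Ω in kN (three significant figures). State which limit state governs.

Bolt shear: A_b = π·27²/4 = 572.6 mm²; R_n = 469 × 572.6 × 3 × 1 / 1000 = 805.6 kN → 805.6 / 2 = 403 kN.
Bearing: edge l_c = 35, r_n = 336 kN; interior l_c = 60, r_n = 518.4 kN; R_n = 336 + 2·518.4 = 1373 kN → 686 kN.
Block shear: A_gv = 4600, A_nv = 3000, A_nt = 780 mm²; R_n = min(0.6F_uA_nv, 0.6F_yA_gv) + U_bs·F_u·A_nt = 1002 kN → 501 kN.
Bolt shear governs: 403 kN.

403 kN (bolt shear governs)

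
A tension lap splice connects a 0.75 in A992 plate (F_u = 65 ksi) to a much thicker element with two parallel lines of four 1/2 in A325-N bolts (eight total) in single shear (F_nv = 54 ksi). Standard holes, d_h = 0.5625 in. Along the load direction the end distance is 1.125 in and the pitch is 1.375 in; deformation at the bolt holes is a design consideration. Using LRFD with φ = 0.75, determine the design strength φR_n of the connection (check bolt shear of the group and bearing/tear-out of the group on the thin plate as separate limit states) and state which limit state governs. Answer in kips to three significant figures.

63.6 kips (bolt shear governs)

Bolt shear: A_b = π·0.5²/4 = 0.1963 in²; R_n = 54 × 0.1963 × 8 × 1 = 84.82 kips → 0.75 × 84.82 = 63.6 kips.
Bearing (1.2 l_c t F_u ≤ 2.4 d t F_u): upper limit = 2.4·0.5·0.75·65 = 58.5 kips.
  Edge l_c = 1.125 − 0.5625/2 = 0.8438 → r_n = 49.36 kips; interior l_c = 1.375 − 0.5625 = 0.8125 → r_n = 47.53 kips.
  R_n,bearing = 2·49.36 + 6·47.53 = 383.9 kips → 0.75 × 383.9 = 288 kips.
Bolt shear governs: 63.6 kips.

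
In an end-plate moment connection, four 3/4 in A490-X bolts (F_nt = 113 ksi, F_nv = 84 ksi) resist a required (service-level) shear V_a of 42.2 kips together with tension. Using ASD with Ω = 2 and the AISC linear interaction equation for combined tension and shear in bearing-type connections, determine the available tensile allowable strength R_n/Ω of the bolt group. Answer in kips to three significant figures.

73 kips

A_b = π·0.75²/4 = 0.4418 in²; f_rv = 42.2 / (4 × 0.4418) = 23.88 ksi.
F'_nt = 1.3 F_nt − (Ω F_nt / F_nv) f_rv = 1.3·113 − (2·113/84)·23.88 = 82.65 ksi, capped at F_nt → F'_nt = 82.65 ksi.
R_n = F'_nt · A_b · n = 82.65 × 0.4418 × 4 = 146.1 kips.
Allowable strength R_n/Ω = 146.1 / 2 = 73 kips.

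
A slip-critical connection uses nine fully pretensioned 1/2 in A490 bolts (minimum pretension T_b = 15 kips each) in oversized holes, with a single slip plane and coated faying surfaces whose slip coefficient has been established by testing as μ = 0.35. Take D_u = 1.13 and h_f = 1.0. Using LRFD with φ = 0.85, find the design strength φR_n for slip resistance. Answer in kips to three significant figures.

R_n = μ · D_u · h_f · T_b · n_s · n_b = 0.35 × 1.13 × 1.0 × 15 × 1 × 9 = 53.39 kips.
Design strength φR_n = 0.85 × 53.39 = 45.4 kips.

45.4 kips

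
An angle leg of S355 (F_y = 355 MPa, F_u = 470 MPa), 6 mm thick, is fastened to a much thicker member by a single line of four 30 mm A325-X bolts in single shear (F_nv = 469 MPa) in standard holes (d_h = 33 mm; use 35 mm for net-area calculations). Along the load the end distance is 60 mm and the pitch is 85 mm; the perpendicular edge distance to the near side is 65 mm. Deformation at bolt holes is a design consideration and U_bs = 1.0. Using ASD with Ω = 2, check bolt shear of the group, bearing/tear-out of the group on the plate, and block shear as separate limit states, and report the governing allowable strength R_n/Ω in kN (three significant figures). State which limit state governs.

230 kN (block shear governs)

Bolt shear: A_b = π·30²/4 = 706.9 mm²; R_n = 469 × 706.9 × 4 × 1 / 1000 = 1326 kN → 1326 / 2 = 663 kN.
Bearing: edge l_c = 43.5, r_n = 147.2 kN; interior l_c = 52, r_n = 176 kN; R_n = 147.2 + 3·176 = 675.1 kN → 338 kN.
Block shear: A_gv = 1890, A_nv = 1155, A_nt = 285 mm²; R_n = min(0.6F_uA_nv, 0.6F_yA_gv) + U_bs·F_u·A_nt = 459.7 kN → 230 kN.
Block shear governs: 230 kN.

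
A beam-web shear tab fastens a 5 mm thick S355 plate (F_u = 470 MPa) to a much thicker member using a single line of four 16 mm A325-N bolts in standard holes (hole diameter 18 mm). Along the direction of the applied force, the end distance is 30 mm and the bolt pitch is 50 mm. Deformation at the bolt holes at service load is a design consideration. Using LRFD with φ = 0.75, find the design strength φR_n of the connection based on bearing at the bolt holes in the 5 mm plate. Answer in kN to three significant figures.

247 kN

Per bolt r_n = 1.2 l_c t F_u ≤ 2.4 d t F_u; upper limit = 2.4 × 16 × 5 × 470 / 1000 = 90.24 kN.
Edge bolt: l_c = 30 − 18/2 = 21 mm → 1.2 × 21 × 5 × 470 / 1000 = 59.22 → r_n = 59.22 kN.
Interior bolts: l_c = 50 − 18 = 32 mm → 1.2 × 32 × 5 × 470 / 1000 = 90.24 → r_n = 90.24 kN.
R_n = 1 × 59.22 + 3 × 90.24 = 329.9 kN.
Design strength φR_n = 0.75 × 329.9 = 247 kN.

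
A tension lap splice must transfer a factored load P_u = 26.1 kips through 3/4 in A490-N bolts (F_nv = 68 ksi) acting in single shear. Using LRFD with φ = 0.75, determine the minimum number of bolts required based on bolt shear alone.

A_b = π·0.75²/4 = 0.4418 in².
Per-bolt design strength φR_n = 0.75 × 68 × 0.4418 × 1 = 22.53 kips.
n ≥ 26.1 / 22.53 = 1.158 → use 2 bolts.

2 bolts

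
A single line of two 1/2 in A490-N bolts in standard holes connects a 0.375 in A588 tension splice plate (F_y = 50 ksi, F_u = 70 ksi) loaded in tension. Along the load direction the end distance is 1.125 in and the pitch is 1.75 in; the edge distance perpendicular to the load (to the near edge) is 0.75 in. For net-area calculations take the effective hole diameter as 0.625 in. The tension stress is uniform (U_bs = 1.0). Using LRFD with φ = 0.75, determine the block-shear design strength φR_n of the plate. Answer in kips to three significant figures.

Shear plane L_v = 1.125 + 1·1.75 = 2.875 in; A_gv = 2.875 × 0.375 = 1.078 in².
A_nv = (2.875 − 1.5·0.625) × 0.375 = 0.7266 in².
A_nt = (0.75 − 0.5·0.625) × 0.375 = 0.1641 in².
0.6 F_u A_nv = 30.52 kips; 0.6 F_y A_gv = 32.34 kips → shear rupture governs the shear term.
R_n = 30.52 + 1.0 × 70 × 0.1641 = 42 kips.
Design strength φR_n = 0.75 × 42 = 31.5 kips.

31.5 kips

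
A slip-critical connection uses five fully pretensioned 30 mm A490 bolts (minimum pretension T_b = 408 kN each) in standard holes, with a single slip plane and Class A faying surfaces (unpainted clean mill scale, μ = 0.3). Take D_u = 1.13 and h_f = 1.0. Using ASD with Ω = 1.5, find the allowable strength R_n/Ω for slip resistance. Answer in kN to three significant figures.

R_n = μ · D_u · h_f · T_b · n_s · n_b = 0.3 × 1.13 × 1.0 × 408 × 1 × 5 = 691.6 kN.
Allowable strength R_n/Ω = 691.6 / 1.5 = 461 kN.

461 kN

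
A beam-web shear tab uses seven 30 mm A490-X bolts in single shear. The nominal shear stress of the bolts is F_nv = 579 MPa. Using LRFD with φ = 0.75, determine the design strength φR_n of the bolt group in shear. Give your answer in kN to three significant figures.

A_b = π × 30² / 4 = 706.9 mm².
R_n = F_nv · A_b · n · n_s = 579 × 706.9 × 7 × 1 / 1000 = 2865 kN.
Design strength φR_n = 0.75 × 2865 = 2150 kN.

2150 kN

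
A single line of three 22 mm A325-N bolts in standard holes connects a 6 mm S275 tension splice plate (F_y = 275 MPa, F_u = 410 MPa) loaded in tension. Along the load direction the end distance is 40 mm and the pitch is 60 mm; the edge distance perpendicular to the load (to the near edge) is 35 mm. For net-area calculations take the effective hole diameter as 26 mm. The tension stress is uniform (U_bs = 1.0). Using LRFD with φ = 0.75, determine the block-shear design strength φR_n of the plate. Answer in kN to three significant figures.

146 kN

Shear plane L_v = 40 + 2·60 = 160 mm; A_gv = 160 × 6 = 960 mm².
A_nv = (160 − 2.5·26) × 6 = 570 mm².
A_nt = (35 − 0.5·26) × 6 = 132 mm².
0.6 F_u A_nv = 140.2 kN; 0.6 F_y A_gv = 158.4 kN → shear rupture governs the shear term.
R_n = 140.2 + 1.0 × 410 × 132 / 1000 = 194.3 kN.
Design strength φR_n = 0.75 × 194.3 = 146 kN.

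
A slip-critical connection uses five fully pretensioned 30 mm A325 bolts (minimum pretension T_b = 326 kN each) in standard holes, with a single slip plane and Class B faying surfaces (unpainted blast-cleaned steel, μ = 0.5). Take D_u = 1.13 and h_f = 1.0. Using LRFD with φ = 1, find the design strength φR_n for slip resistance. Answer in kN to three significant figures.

R_n = μ · D_u · h_f · T_b · n_s · n_b = 0.5 × 1.13 × 1.0 × 326 × 1 × 5 = 920.9 kN.
Design strength φR_n = 1 × 920.9 = 921 kN.

921 kN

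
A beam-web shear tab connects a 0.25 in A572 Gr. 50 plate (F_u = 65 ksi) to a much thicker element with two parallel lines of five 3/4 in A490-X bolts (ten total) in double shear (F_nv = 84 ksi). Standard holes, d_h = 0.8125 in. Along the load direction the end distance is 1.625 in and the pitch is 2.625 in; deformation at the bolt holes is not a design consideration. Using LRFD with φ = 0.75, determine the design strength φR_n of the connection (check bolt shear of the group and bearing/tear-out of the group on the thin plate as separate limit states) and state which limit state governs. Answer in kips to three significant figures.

Bolt shear: A_b = π·0.75²/4 = 0.4418 in²; R_n = 84 × 0.4418 × 10 × 2 = 742.2 kips → 0.75 × 742.2 = 557 kips.
Bearing (1.5 l_c t F_u ≤ 3.0 d t F_u): upper limit = 3.0·0.75·0.25·65 = 36.56 kips.
  Edge l_c = 1.625 − 0.8125/2 = 1.219 → r_n = 29.71 kips; interior l_c = 2.625 − 0.8125 = 1.812 → r_n = 36.56 kips.
  R_n,bearing = 2·29.71 + 8·36.56 = 351.9 kips → 0.75 × 351.9 = 264 kips.
Bearing governs: 264 kips.

264 kips (bearing governs)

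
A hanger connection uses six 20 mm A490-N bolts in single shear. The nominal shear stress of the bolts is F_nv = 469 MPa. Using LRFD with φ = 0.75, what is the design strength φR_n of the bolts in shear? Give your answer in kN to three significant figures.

A_b = π × 20² / 4 = 314.2 mm².
R_n = F_nv · A_b · n · n_s = 469 × 314.2 × 6 × 1 / 1000 = 884 kN.
Design strength φR_n = 0.75 × 884 = 663 kN.

663 kN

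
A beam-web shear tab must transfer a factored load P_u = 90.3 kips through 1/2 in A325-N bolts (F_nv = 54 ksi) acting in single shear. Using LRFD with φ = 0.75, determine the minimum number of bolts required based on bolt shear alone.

A_b = π·0.5²/4 = 0.1963 in².
Per-bolt design strength φR_n = 0.75 × 54 × 0.1963 × 1 = 7.952 kips.
n ≥ 90.3 / 7.952 = 11.36 → use 12 bolts.

12 bolts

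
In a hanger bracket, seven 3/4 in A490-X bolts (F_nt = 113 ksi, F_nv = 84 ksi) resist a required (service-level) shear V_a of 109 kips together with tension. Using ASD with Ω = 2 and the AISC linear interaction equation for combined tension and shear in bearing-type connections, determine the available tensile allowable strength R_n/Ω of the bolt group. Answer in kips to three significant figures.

A_b = π·0.75²/4 = 0.4418 in²; f_rv = 109 / (7 × 0.4418) = 35.25 ksi.
F'_nt = 1.3 F_nt − (Ω F_nt / F_nv) f_rv = 1.3·113 − (2·113/84)·35.25 = 52.07 ksi, capped at F_nt → F'_nt = 52.07 ksi.
R_n = F'_nt · A_b · n = 52.07 × 0.4418 × 7 = 161 kips.
Allowable strength R_n/Ω = 161 / 2 = 80.5 kips.

80.5 kips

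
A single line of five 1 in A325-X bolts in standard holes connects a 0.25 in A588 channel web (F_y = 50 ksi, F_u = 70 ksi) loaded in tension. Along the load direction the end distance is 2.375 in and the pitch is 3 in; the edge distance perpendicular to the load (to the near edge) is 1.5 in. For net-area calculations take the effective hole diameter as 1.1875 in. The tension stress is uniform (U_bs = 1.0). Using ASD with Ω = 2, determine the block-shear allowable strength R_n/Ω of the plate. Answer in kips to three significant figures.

55.3 kips

Shear plane L_v = 2.375 + 4·3 = 14.38 in; A_gv = 14.38 × 0.25 = 3.594 in².
A_nv = (14.38 − 4.5·1.1875) × 0.25 = 2.258 in².
A_nt = (1.5 − 0.5·1.1875) × 0.25 = 0.2266 in².
0.6 F_u A_nv = 94.83 kips; 0.6 F_y A_gv = 107.8 kips → shear rupture governs the shear term.
R_n = 94.83 + 1.0 × 70 × 0.2266 = 110.7 kips.
Allowable strength R_n/Ω = 110.7 / 2 = 55.3 kips.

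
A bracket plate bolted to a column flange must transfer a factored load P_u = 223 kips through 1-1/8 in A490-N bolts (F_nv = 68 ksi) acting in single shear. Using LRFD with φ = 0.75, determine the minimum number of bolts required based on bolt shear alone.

5 bolts

A_b = π·1.125²/4 = 0.994 in².
Per-bolt design strength φR_n = 0.75 × 68 × 0.994 × 1 = 50.69 kips.
n ≥ 223 / 50.69 = 4.399 → use 5 bolts.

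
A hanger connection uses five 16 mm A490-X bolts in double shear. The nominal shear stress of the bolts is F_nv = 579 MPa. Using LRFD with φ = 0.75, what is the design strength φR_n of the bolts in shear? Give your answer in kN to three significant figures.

A_b = π × 16² / 4 = 201.1 mm².
R_n = F_nv · A_b · n · n_s = 579 × 201.1 × 5 × 2 / 1000 = 1164 kN.
Design strength φR_n = 0.75 × 1164 = 873 kN.

873 kN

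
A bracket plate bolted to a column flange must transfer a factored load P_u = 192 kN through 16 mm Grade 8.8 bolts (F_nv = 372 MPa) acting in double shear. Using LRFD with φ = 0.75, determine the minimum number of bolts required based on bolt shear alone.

A_b = π·16²/4 = 201.1 mm².
Per-bolt design strength φR_n = 0.75 × 372 × 201.1 × 2 / 1000 = 112.2 kN.
n ≥ 192 / 112.2 = 1.711 → use 2 bolts.

2 bolts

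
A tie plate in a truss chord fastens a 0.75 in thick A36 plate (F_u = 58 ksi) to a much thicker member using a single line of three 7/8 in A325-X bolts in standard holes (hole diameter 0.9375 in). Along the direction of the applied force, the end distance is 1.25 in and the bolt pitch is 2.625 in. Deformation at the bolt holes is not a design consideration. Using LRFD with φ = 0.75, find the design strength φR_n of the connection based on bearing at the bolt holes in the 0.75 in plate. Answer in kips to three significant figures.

Per bolt r_n = 1.5 l_c t F_u ≤ 3.0 d t F_u; upper limit = 3.0 × 0.875 × 0.75 × 58 = 114.2 kips.
Edge bolt: l_c = 1.25 − 0.9375/2 = 0.7812 in → 1.5 × 0.7812 × 0.75 × 58 = 50.98 → r_n = 50.98 kips.
Interior bolts: l_c = 2.625 − 0.9375 = 1.688 in → 1.5 × 1.688 × 0.75 × 58 = 110.1 → r_n = 110.1 kips.
R_n = 1 × 50.98 + 2 × 110.1 = 271.2 kips.
Design strength φR_n = 0.75 × 271.2 = 203 kips.

203 kips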